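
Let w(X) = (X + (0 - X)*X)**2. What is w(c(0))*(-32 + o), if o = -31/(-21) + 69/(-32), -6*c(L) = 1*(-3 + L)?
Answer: -21961/10752 ≈ -2.0425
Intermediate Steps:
c(L) = 1/2 - L/6 (c(L) = -(-3 + L)/6 = 1/2 - L/6)
o = -457/672 (o = -31*(-1/21) + 69*(-1/32) = 31/21 - 69/32 = -457/672 ≈ -0.68006)
w(X) = (X - X**2)**2 (w(X) = (X + (-X)*X)**2 = (X - X**2)**2)
w(c(0))*(-32 + o) = ((1/2 - 1/6*0)**2*(-1 + (1/2 - 1/6*0))**2)*(-32 - 457/672) = ((1/2 + 0)**2*(-1 + (1/2 + 0))**2)*(-21961/672) = ((1/2)**2*(-1 + 1/2)**2)*(-21961/672) = ((-1/2)**2/4)*(-21961/672) = ((1/4)*(1/4))*(-21961/672) = (1/16)*(-21961/672) = -21961/10752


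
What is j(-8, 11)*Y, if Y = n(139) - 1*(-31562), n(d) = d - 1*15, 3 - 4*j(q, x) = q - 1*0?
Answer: 174273/2 ≈ 87137.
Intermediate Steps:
j(q, x) = ¾ - q/4 (j(q, x) = ¾ - (q - 1*0)/4 = ¾ - (q + 0)/4 = ¾ - q/4)
n(d) = -15 + d (n(d) = d - 15 = -15 + d)
Y = 31686 (Y = (-15 + 139) - 1*(-31562) = 124 + 31562 = 31686)
j(-8, 11)*Y = (¾ - ¼*(-8))*31686 = (¾ + 2)*31686 = (11/4)*31686 = 174273/2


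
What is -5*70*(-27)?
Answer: 9450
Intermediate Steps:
-5*70*(-27) = -350*(-27) = 9450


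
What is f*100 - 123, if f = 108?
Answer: 10677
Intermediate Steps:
f*100 - 123 = 108*100 - 123 = 10800 - 123 = 10677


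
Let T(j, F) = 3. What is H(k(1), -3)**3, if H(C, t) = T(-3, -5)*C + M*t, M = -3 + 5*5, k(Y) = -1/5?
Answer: -36926037/125 ≈ -2.9541e+5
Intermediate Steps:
k(Y) = -1/5 (k(Y) = -1*1/5 = -1/5)
M = 22 (M = -3 + 25 = 22)
H(C, t) = 3*C + 22*t
H(k(1), -3)**3 = (3*(-1/5) + 22*(-3))**3 = (-3/5 - 66)**3 = (-333/5)**3 = -36926037/125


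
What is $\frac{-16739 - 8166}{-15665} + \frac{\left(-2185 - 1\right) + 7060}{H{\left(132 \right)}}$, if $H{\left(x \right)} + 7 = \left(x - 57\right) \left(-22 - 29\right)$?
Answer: $\frac{1908475}{6002828} \approx 0.31793$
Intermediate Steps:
$H{\left(x \right)} = 2900 - 51 x$ ($H{\left(x \right)} = -7 + \left(x - 57\right) \left(-22 - 29\right) = -7 + \left(-57 + x\right) \left(-51\right) = -7 - \left(-2907 + 51 x\right) = 2900 - 51 x$)
$\frac{-16739 - 8166}{-15665} + \frac{\left(-2185 - 1\right) + 7060}{H{\left(132 \right)}} = \frac{-16739 - 8166}{-15665} + \frac{\left(-2185 - 1\right) + 7060}{2900 - 6732} = \left(-16739 - 8166\right) \left(- \frac{1}{15665}\right) + \frac{-2186 + 7060}{2900 - 6732} = \left(-24905\right) \left(- \frac{1}{15665}\right) + \frac{4874}{-3832} = \frac{4981}{3133} + 4874 \left(- \frac{1}{3832}\right) = \frac{4981}{3133} - \frac{2437}{1916} = \frac{1908475}{6002828}$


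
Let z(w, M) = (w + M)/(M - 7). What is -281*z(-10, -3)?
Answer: -3653/10 ≈ -365.30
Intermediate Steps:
z(w, M) = (M + w)/(-7 + M)
-281*z(-10, -3) = -281*(-3 - 10)/(-7 - 3) = -281*(-13)/(-10) = -(-281)*(-13)/10 = -281*13/10 = -3653/10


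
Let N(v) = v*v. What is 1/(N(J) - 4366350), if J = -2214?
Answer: 1/535446 ≈ 1.8676e-6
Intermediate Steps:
N(v) = v²
1/(N(J) - 4366350) = 1/((-2214)² - 4366350) = 1/(4901796 - 4366350) = 1/535446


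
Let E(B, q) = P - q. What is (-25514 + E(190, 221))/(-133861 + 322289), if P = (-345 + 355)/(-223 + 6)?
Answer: -5584505/40888876 ≈ -0.13658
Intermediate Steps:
P = -10/217 (P = 10/(-217) = 10*(-1/217) = -10/217 ≈ -0.046083)
E(B, q) = -10/217 - q
(-25514 + E(190, 221))/(-133861 + 322289) = (-25514 + (-10/217 - 1*221))/(-133861 + 322289) = (-25514 + (-10/217 - 221))/188428 = (-25514 - 47967/217)*(1/188428) = -5584505/217*1/188428 = -5584505/40888876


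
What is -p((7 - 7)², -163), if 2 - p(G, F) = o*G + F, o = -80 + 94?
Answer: -165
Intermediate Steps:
o = 14
p(G, F) = 2 - F - 14*G (p(G, F) = 2 - (14*G + F) = 2 - (F + 14*G) = 2 + (-F - 14*G) = 2 - F - 14*G)
-p((7 - 7)², -163) = -(2 - 1*(-163) - 14*(7 - 7)²) = -(2 + 163 - 14*0²) = -(2 + 163 - 14*0) = -(2 + 163 + 0) = -1*165 = -165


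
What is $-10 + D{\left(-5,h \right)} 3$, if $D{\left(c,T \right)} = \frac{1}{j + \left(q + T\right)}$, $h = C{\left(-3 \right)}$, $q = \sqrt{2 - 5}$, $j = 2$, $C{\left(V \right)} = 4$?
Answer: $\frac{- 10 \sqrt{3} + 57 i}{\sqrt{3} - 6 i} \approx -9.5385 - 0.13323 i$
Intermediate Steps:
$q = i \sqrt{3}$ ($q = \sqrt{-3} = i \sqrt{3} \approx 1.732 i$)
$h = 4$
$D{\left(c,T \right)} = \frac{1}{2 + T + i \sqrt{3}}$ ($D{\left(c,T \right)} = \frac{1}{2 + \left(i \sqrt{3} + T\right)} = \frac{1}{2 + \left(T + i \sqrt{3}\right)} = \frac{1}{2 + T + i \sqrt{3}}$)
$-10 + D{\left(-5,h \right)} 3 = -10 + \frac{1}{2 + 4 + i \sqrt{3}} \cdot 3 = -10 + \frac{1}{6 + i \sqrt{3}} \cdot 3 = -10 + \frac{3}{6 + i \sqrt{3}}$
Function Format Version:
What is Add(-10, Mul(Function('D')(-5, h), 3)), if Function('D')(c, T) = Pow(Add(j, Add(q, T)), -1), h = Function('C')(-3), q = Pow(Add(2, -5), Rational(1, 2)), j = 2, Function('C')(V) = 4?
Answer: Mul(Pow(Add(Pow(3, Rational(1, 2)), Mul(-6, I)), -1), Add(Mul(-10, Pow(3, Rational(1, 2))), Mul(57, I))) ≈ Add(-9.5385, Mul(-0.13323, I))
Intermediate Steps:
q = Mul(I, Pow(3, Rational(1, 2))) (q = Pow(-3, Rational(1, 2)) = Mul(I, Pow(3, Rational(1, 2))) ≈ Mul(1.7320, I))
h = 4
Function('D')(c, T) = Pow(Add(2, T, Mul(I, Pow(3, Rational(1, 2)))), -1) (Function('D')(c, T) = Pow(Add(2, Add(Mul(I, Pow(3, Rational(1, 2))), T)), -1) = Pow(Add(2, Add(T, Mul(I, Pow(3, Rational(1, 2))))), -1) = Pow(Add(2, T, Mul(I, Pow(3, Rational(1, 2)))), -1))
Add(-10, Mul(Function('D')(-5, h), 3)) = Add(-10, Mul(Pow(Add(2, 4, Mul(I, Pow(3, Rational(1, 2)))), -1), 3)) = Add(-10, Mul(Pow(Add(6, Mul(I, Pow(3, Rational(1, 2)))), -1), 3)) = Add(-10, Mul(3, Pow(Add(6, Mul(I, Pow(3, Rational(1, 2)))), -1)))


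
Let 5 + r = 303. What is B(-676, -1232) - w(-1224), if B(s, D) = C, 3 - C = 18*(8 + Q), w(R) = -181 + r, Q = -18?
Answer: 66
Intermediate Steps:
r = 298 (r = -5 + 303 = 298)
w(R) = 117 (w(R) = -181 + 298 = 117)
C = 183 (C = 3 - 18*(8 - 18) = 3 - 18*(-10) = 3 - 1*(-180) = 3 + 180 = 183)
B(s, D) = 183
B(-676, -1232) - w(-1224) = 183 - 1*117 = 183 - 117 = 66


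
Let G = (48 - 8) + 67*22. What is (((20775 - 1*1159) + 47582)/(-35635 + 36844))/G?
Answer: 33599/915213 ≈ 0.036712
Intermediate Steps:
G = 1514 (G = 40 + 1474 = 1514)
(((20775 - 1*1159) + 47582)/(-35635 + 36844))/G = (((20775 - 1*1159) + 47582)/(-35635 + 36844))/1514 = (((20775 - 1159) + 47582)/1209)*(1/1514) = ((19616 + 47582)*(1/1209))*(1/1514) = (67198*(1/1209))*(1/1514) = (67198/1209)*(1/1514) = 33599/915213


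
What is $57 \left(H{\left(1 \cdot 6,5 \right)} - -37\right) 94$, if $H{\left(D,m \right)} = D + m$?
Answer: $257184$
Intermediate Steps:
$57 \left(H{\left(1 \cdot 6,5 \right)} - -37\right) 94 = 57 \left(\left(1 \cdot 6 + 5\right) - -37\right) 94 = 57 \left(\left(6 + 5\right) + 37\right) 94 = 57 \left(11 + 37\right) 94 = 57 \cdot 48 \cdot 94 = 2736 \cdot 94 = 257184$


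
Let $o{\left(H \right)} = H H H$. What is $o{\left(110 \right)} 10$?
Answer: $13310000$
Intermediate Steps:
$o{\left(H \right)} = H^{3}$ ($o{\left(H \right)} = H^{2} H = H^{3}$)
$o{\left(110 \right)} 10 = 110^{3} \cdot 10 = 1331000 \cdot 10 = 13310000$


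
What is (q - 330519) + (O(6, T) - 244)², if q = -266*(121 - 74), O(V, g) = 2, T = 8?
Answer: -284457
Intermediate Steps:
q = -12502 (q = -266*47 = -12502)
(q - 330519) + (O(6, T) - 244)² = (-12502 - 330519) + (2 - 244)² = -343021 + (-242)² = -343021 + 58564 = -284457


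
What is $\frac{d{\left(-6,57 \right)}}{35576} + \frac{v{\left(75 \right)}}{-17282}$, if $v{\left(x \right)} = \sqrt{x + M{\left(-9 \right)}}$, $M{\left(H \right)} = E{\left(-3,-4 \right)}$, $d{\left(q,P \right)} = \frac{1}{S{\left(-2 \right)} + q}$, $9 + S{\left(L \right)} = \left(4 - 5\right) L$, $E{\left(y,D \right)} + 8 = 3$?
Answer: $- \frac{1}{462488} - \frac{\sqrt{70}}{17282} \approx -0.00048628$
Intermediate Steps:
$E{\left(y,D \right)} = -5$ ($E{\left(y,D \right)} = -8 + 3 = -5$)
$S{\left(L \right)} = -9 - L$ ($S{\left(L \right)} = -9 + \left(4 - 5\right) L = -9 - L$)
$d{\left(q,P \right)} = \frac{1}{-7 + q}$ ($d{\left(q,P \right)} = \frac{1}{\left(-9 - -2\right) + q} = \frac{1}{\left(-9 + 2\right) + q} = \frac{1}{-7 + q}$)
$M{\left(H \right)} = -5$
$v{\left(x \right)} = \sqrt{-5 + x}$ ($v{\left(x \right)} = \sqrt{x - 5} = \sqrt{-5 + x}$)
$\frac{d{\left(-6,57 \right)}}{35576} + \frac{v{\left(75 \right)}}{-17282} = \frac{1}{\left(-7 - 6\right) 35576} + \frac{\sqrt{-5 + 75}}{-17282} = \frac{1}{-13} \cdot \frac{1}{35576} + \sqrt{70} \left(- \frac{1}{17282}\right) = \left(- \frac{1}{13}\right) \frac{1}{35576} - \frac{\sqrt{70}}{17282} = - \frac{1}{462488} - \frac{\sqrt{70}}{17282}$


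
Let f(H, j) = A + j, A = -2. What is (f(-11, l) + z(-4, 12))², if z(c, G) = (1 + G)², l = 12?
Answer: 32041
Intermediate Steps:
f(H, j) = -2 + j
(f(-11, l) + z(-4, 12))² = ((-2 + 12) + (1 + 12)²)² = (10 + 13²)² = (10 + 169)² = 179² = 32041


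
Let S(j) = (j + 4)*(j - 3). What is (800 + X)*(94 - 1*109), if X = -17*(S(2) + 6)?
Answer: -12000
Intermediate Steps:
S(j) = (-3 + j)*(4 + j) (S(j) = (4 + j)*(-3 + j) = (-3 + j)*(4 + j))
X = 0 (X = -17*((-12 + 2 + 2²) + 6) = -17*((-12 + 2 + 4) + 6) = -17*(-6 + 6) = -17*0 = 0)
(800 + X)*(94 - 1*109) = (800 + 0)*(94 - 1*109) = 800*(94 - 109) = 800*(-15) = -12000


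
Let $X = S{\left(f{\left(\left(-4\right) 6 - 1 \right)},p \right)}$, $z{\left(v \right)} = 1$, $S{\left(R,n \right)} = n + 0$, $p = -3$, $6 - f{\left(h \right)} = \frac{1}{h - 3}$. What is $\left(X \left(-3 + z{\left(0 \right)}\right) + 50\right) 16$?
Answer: $896$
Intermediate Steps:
$f{\left(h \right)} = 6 - \frac{1}{-3 + h}$ ($f{\left(h \right)} = 6 - \frac{1}{h - 3} = 6 - \frac{1}{-3 + h}$)
$S{\left(R,n \right)} = n$
$X = -3$
$\left(X \left(-3 + z{\left(0 \right)}\right) + 50\right) 16 = \left(- 3 \left(-3 + 1\right) + 50\right) 16 = \left(\left(-3\right) \left(-2\right) + 50\right) 16 = \left(6 + 50\right) 16 = 56 \cdot 16 = 896$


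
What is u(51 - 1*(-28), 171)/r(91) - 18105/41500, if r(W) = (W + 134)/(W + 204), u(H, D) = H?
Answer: 7704671/74700 ≈ 103.14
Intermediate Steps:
r(W) = (134 + W)/(204 + W)
u(51 - 1*(-28), 171)/r(91) - 18105/41500 = (51 - 1*(-28))/(((134 + 91)/(204 + 91))) - 18105/41500 = (51 + 28)/((225/295)) - 18105*1/41500 = 79/(((1/295)*225)) - 3621/8300 = 79/(45/59) - 3621/8300 = 79*(59/45) - 3621/8300 = 4661/45 - 3621/8300 = 7704671/74700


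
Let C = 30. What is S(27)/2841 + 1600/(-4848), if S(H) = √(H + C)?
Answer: -100/303 + √57/2841 ≈ -0.32738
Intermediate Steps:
S(H) = √(30 + H) (S(H) = √(H + 30) = √(30 + H))
S(27)/2841 + 1600/(-4848) = √(30 + 27)/2841 + 1600/(-4848) = √57*(1/2841) + 1600*(-1/4848) = √57/2841 - 100/303 = -100/303 + √57/2841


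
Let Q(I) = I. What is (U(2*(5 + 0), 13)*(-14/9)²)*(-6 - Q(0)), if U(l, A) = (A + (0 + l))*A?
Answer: -117208/27 ≈ -4341.0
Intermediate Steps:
U(l, A) = A*(A + l) (U(l, A) = (A + l)*A = A*(A + l))
(U(2*(5 + 0), 13)*(-14/9)²)*(-6 - Q(0)) = ((13*(13 + 2*(5 + 0)))*(-14/9)²)*(-6 - 1*0) = ((13*(13 + 2*5))*(-14*⅑)²)*(-6 + 0) = ((13*(13 + 10))*(-14/9)²)*(-6) = ((13*23)*(196/81))*(-6) = (299*(196/81))*(-6) = (58604/81)*(-6) = -117208/27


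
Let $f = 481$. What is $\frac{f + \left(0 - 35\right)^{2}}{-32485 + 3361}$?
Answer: $- \frac{853}{14562} \approx -0.058577$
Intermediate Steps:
$\frac{f + \left(0 - 35\right)^{2}}{-32485 + 3361} = \frac{481 + \left(0 - 35\right)^{2}}{-32485 + 3361} = \frac{481 + \left(-35\right)^{2}}{-29124} = \left(481 + 1225\right) \left(- \frac{1}{29124}\right) = 1706 \left(- \frac{1}{29124}\right) = - \frac{853}{14562}$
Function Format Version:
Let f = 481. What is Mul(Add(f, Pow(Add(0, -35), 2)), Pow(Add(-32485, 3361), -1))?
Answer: Rational(-853, 14562) ≈ -0.058577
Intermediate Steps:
Mul(Add(f, Pow(Add(0, -35), 2)), Pow(Add(-32485, 3361), -1)) = Mul(Add(481, Pow(Add(0, -35), 2)), Pow(Add(-32485, 3361), -1)) = Mul(Add(481, Pow(-35, 2)), Pow(-29124, -1)) = Mul(Add(481, 1225), Rational(-1, 29124)) = Mul(1706, Rational(-1, 29124)) = Rational(-853, 14562)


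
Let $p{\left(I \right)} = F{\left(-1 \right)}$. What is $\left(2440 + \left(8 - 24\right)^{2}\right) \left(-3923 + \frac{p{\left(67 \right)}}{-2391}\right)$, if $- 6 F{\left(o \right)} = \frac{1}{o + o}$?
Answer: $- \frac{75864575258}{7173} \approx -1.0576 \cdot 10^{7}$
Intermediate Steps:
$F{\left(o \right)} = - \frac{1}{12 o}$ ($F{\left(o \right)} = - \frac{1}{6 \left(o + o\right)} = - \frac{1}{6 \cdot 2 o} = - \frac{\frac{1}{2} \frac{1}{o}}{6} = - \frac{1}{12 o}$)
$p{\left(I \right)} = \frac{1}{12}$ ($p{\left(I \right)} = - \frac{1}{12 \left(-1\right)} = \left(- \frac{1}{12}\right) \left(-1\right) = \frac{1}{12}$)
$\left(2440 + \left(8 - 24\right)^{2}\right) \left(-3923 + \frac{p{\left(67 \right)}}{-2391}\right) = \left(2440 + \left(8 - 24\right)^{2}\right) \left(-3923 + \frac{1}{12 \left(-2391\right)}\right) = \left(2440 + \left(-16\right)^{2}\right) \left(-3923 + \frac{1}{12} \left(- \frac{1}{2391}\right)\right) = \left(2440 + 256\right) \left(-3923 - \frac{1}{28692}\right) = 2696 \left(- \frac{112558717}{28692}\right) = - \frac{75864575258}{7173}$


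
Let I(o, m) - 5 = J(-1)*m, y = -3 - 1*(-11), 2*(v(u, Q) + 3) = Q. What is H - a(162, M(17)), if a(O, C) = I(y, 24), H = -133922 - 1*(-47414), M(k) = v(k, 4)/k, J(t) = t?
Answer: -86489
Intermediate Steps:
v(u, Q) = -3 + Q/2
y = 8 (y = -3 + 11 = 8)
M(k) = -1/k (M(k) = (-3 + (1/2)*4)/k = (-3 + 2)/k = -1/k)
H = -86508 (H = -133922 + 47414 = -86508)
I(o, m) = 5 - m
a(O, C) = -19 (a(O, C) = 5 - 1*24 = 5 - 24 = -19)
H - a(162, M(17)) = -86508 - 1*(-19) = -86508 + 19 = -86489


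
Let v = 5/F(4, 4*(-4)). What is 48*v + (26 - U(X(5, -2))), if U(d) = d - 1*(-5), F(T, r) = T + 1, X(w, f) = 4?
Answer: 65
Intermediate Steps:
F(T, r) = 1 + T
U(d) = 5 + d (U(d) = d + 5 = 5 + d)
v = 1 (v = 5/(1 + 4) = 5/5 = 5*(⅕) = 1)
48*v + (26 - U(X(5, -2))) = 48*1 + (26 - (5 + 4)) = 48 + (26 - 1*9) = 48 + (26 - 9) = 48 + 17 = 65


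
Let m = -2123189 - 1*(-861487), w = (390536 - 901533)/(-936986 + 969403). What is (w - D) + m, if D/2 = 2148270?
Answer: -180182041911/32417 ≈ -5.5583e+6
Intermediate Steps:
D = 4296540 (D = 2*2148270 = 4296540)
w = -510997/32417 ≈ -15.763
m = -1261702 (m = -2123189 + 861487 = -1261702)
(w - D) + m = (-510997/32417 - 1*4296540) - 1261702 = (-510997/32417 - 4296540) - 1261702 = -139281448177/32417 - 1261702 = -180182041911/32417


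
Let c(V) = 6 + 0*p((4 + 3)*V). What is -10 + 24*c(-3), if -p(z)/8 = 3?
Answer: 134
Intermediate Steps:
p(z) = -24 (p(z) = -8*3 = -24)
c(V) = 6 (c(V) = 6 + 0*(-24) = 6 + 0 = 6)
-10 + 24*c(-3) = -10 + 24*6 = -10 + 144 = 134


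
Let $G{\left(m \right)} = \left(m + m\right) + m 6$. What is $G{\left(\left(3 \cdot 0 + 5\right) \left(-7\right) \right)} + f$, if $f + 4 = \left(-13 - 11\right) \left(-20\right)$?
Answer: $196$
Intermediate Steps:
$f = 476$ ($f = -4 + \left(-13 - 11\right) \left(-20\right) = -4 - -480 = -4 + 480 = 476$)
$G{\left(m \right)} = 8 m$ ($G{\left(m \right)} = 2 m + 6 m = 8 m$)
$G{\left(\left(3 \cdot 0 + 5\right) \left(-7\right) \right)} + f = 8 \left(3 \cdot 0 + 5\right) \left(-7\right) + 476 = 8 \left(0 + 5\right) \left(-7\right) + 476 = 8 \cdot 5 \left(-7\right) + 476 = 8 \left(-35\right) + 476 = -280 + 476 = 196$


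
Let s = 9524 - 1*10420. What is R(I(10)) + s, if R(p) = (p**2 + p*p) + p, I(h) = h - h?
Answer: -896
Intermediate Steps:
I(h) = 0
s = -896 (s = 9524 - 10420 = -896)
R(p) = p + 2*p**2 (R(p) = (p**2 + p**2) + p = 2*p**2 + p = p + 2*p**2)
R(I(10)) + s = 0*(1 + 2*0) - 896 = 0*(1 + 0) - 896 = 0*1 - 896 = 0 - 896 = -896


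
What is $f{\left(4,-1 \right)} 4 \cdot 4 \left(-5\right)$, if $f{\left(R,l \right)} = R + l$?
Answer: $-240$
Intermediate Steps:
$f{\left(4,-1 \right)} 4 \cdot 4 \left(-5\right) = \left(4 - 1\right) 4 \cdot 4 \left(-5\right) = 3 \cdot 16 \left(-5\right) = 48 \left(-5\right) = -240$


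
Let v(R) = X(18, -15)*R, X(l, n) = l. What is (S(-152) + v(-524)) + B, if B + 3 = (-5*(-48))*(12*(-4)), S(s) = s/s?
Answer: -20954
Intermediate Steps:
S(s) = 1
B = -11523 (B = -3 + (-5*(-48))*(12*(-4)) = -3 + 240*(-48) = -3 - 11520 = -11523)
v(R) = 18*R
(S(-152) + v(-524)) + B = (1 + 18*(-524)) - 11523 = (1 - 9432) - 11523 = -9431 - 11523 = -20954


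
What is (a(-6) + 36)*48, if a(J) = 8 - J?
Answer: 2400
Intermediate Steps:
(a(-6) + 36)*48 = ((8 - 1*(-6)) + 36)*48 = ((8 + 6) + 36)*48 = (14 + 36)*48 = 50*48 = 2400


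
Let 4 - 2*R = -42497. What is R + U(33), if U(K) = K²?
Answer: 44679/2 ≈ 22340.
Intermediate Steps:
R = 42501/2 (R = 2 - ½*(-42497) = 2 + 42497/2 = 42501/2 ≈ 21251.)
R + U(33) = 42501/2 + 33² = 42501/2 + 1089 = 44679/2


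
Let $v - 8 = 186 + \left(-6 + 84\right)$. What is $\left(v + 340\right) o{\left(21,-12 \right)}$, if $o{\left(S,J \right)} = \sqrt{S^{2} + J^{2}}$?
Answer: $1836 \sqrt{65} \approx 14802.0$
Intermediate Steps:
$o{\left(S,J \right)} = \sqrt{J^{2} + S^{2}}$
$v = 272$ ($v = 8 + \left(186 + \left(-6 + 84\right)\right) = 8 + \left(186 + 78\right) = 8 + 264 = 272$)
$\left(v + 340\right) o{\left(21,-12 \right)} = \left(272 + 340\right) \sqrt{\left(-12\right)^{2} + 21^{2}} = 612 \sqrt{144 + 441} = 612 \sqrt{585} = 612 \cdot 3 \sqrt{65} = 1836 \sqrt{65}$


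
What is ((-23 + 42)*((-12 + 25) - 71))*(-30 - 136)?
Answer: 182932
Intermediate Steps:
((-23 + 42)*((-12 + 25) - 71))*(-30 - 136) = (19*(13 - 71))*(-166) = (19*(-58))*(-166) = -1102*(-166) = 182932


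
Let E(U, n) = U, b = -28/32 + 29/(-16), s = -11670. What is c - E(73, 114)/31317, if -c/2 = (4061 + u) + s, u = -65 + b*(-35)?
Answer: 52028683/3432 ≈ 15160.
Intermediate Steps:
b = -43/16 (b = -28*1/32 + 29*(-1/16) = -7/8 - 29/16 = -43/16 ≈ -2.6875)
u = 465/16 (u = -65 - 43/16*(-35) = -65 + 1505/16 = 465/16 ≈ 29.063)
c = 121279/8 (c = -2*((4061 + 465/16) - 11670) = -2*(65441/16 - 11670) = -2*(-121279/16) = 121279/8 ≈ 15160.)
c - E(73, 114)/31317 = 121279/8 - 73/31317 = 121279/8 - 1*1/429 = 121279/8 - 1/429 = 52028683/3432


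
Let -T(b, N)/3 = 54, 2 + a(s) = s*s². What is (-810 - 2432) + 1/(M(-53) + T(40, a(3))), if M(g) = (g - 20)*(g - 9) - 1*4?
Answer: -14135119/4360 ≈ -3242.0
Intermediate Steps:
a(s) = -2 + s³ (a(s) = -2 + s*s² = -2 + s³)
T(b, N) = -162 (T(b, N) = -3*54 = -162)
M(g) = -4 + (-20 + g)*(-9 + g) (M(g) = (-20 + g)*(-9 + g) - 4 = -4 + (-20 + g)*(-9 + g))
(-810 - 2432) + 1/(M(-53) + T(40, a(3))) = (-810 - 2432) + 1/((176 + (-53)² - 29*(-53)) - 162) = -3242 + 1/((176 + 2809 + 1537) - 162) = -3242 + 1/(4522 - 162) = -3242 + 1/4360 = -14135119/4360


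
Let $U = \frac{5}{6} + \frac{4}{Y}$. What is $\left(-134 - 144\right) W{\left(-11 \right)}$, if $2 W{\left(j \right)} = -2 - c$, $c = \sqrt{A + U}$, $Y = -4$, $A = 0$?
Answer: $278 + \frac{139 i \sqrt{6}}{6} \approx 278.0 + 56.747 i$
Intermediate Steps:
$U = - \frac{1}{6}$ ($U = \frac{5}{6} + \frac{4}{-4} = 5 \cdot \frac{1}{6} + 4 \left(- \frac{1}{4}\right) = \frac{5}{6} - 1 = - \frac{1}{6} \approx -0.16667$)
$c = \frac{i \sqrt{6}}{6}$ ($c = \sqrt{0 - \frac{1}{6}} = \sqrt{- \frac{1}{6}} = \frac{i \sqrt{6}}{6} \approx 0.40825 i$)
$W{\left(j \right)} = -1 - \frac{i \sqrt{6}}{12}$ ($W{\left(j \right)} = \frac{-2 - \frac{i \sqrt{6}}{6}}{2} = -1 - \frac{i \sqrt{6}}{12}$)
$\left(-134 - 144\right) W{\left(-11 \right)} = \left(-134 - 144\right) \left(-1 - \frac{i \sqrt{6}}{12}\right) = - 278 \left(-1 - \frac{i \sqrt{6}}{12}\right) = 278 + \frac{139 i \sqrt{6}}{6}$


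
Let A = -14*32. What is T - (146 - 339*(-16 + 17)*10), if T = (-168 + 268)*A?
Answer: -41556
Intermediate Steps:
A = -448
T = -44800 (T = (-168 + 268)*(-448) = 100*(-448) = -44800)
T - (146 - 339*(-16 + 17)*10) = -44800 - (146 - 339*(-16 + 17)*10) = -44800 - (146 - 339*10) = -44800 - (146 - 3390) = -44800 - 1*(-3244) = -44800 + 3244 = -41556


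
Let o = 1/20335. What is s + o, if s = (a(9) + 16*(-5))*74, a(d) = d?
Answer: -106840089/20335 ≈ -5254.0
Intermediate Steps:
o = 1/20335 ≈ 4.9176e-5
s = -5254 (s = (9 + 16*(-5))*74 = (9 - 80)*74 = -71*74 = -5254)
s + o = -5254 + 1/20335 = -106840089/20335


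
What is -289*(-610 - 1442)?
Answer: 593028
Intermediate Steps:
-289*(-610 - 1442) = -289*(-2052) = 593028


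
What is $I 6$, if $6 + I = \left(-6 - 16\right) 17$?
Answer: $-2280$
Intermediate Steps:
$I = -380$ ($I = -6 + \left(-6 - 16\right) 17 = -6 - 374 = -380$)
$I 6 = \left(-380\right) 6 = -2280$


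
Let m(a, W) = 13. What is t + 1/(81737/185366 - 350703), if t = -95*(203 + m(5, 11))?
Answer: -1333970943297086/65008330561 ≈ -20520.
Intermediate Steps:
t = -20520 (t = -95*(203 + 13) = -95*216 = -20520)
t + 1/(81737/185366 - 350703) = -20520 + 1/(81737/185366 - 350703) = -20520 + 1/(-65008330561/185366) = -20520 - 185366/65008330561 = -1333970943297086/65008330561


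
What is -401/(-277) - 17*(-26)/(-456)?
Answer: 30211/63156 ≈ 0.47836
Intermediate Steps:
-401/(-277) - 17*(-26)/(-456) = -401*(-1/277) + 442*(-1/456) = 401/277 - 221/228 = 30211/63156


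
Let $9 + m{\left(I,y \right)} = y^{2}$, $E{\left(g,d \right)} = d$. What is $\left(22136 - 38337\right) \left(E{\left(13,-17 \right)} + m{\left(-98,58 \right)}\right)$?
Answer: $-54078938$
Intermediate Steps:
$m{\left(I,y \right)} = -9 + y^{2}$
$\left(22136 - 38337\right) \left(E{\left(13,-17 \right)} + m{\left(-98,58 \right)}\right) = \left(22136 - 38337\right) \left(-17 - \left(9 - 58^{2}\right)\right) = - 16201 \left(-17 + \left(-9 + 3364\right)\right) = - 16201 \left(-17 + 3355\right) = \left(-16201\right) 3338 = -54078938$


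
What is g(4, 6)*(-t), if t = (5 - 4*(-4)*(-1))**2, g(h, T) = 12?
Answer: -1452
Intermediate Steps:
t = 121 (t = (5 + 16*(-1))**2 = (5 - 16)**2 = (-11)**2 = 121)
g(4, 6)*(-t) = 12*(-1*121) = 12*(-121) = -1452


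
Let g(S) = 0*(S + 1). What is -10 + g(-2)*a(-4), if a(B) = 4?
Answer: -10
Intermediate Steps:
g(S) = 0 (g(S) = 0*(1 + S) = 0)
-10 + g(-2)*a(-4) = -10 + 0*4 = -10 + 0 = -10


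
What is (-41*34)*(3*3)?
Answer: -12546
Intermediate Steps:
(-41*34)*(3*3) = -1394*9 = -12546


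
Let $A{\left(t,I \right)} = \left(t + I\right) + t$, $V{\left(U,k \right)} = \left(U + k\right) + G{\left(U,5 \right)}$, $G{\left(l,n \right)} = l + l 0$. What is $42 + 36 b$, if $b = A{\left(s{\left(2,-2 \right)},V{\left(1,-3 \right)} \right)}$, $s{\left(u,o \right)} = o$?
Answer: $-138$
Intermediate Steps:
$G{\left(l,n \right)} = l$ ($G{\left(l,n \right)} = l + 0 = l$)
$V{\left(U,k \right)} = k + 2 U$ ($V{\left(U,k \right)} = \left(U + k\right) + U = k + 2 U$)
$A{\left(t,I \right)} = I + 2 t$ ($A{\left(t,I \right)} = \left(I + t\right) + t = I + 2 t$)
$b = -5$ ($b = \left(-3 + 2 \cdot 1\right) + 2 \left(-2\right) = \left(-3 + 2\right) - 4 = -1 - 4 = -5$)
$42 + 36 b = 42 + 36 \left(-5\right) = 42 - 180 = -138$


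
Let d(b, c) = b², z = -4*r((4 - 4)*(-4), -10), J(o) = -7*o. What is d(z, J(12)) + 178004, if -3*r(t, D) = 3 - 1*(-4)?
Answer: 1602820/9 ≈ 1.7809e+5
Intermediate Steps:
r(t, D) = -7/3 (r(t, D) = -(3 - 1*(-4))/3 = -(3 + 4)/3 = -⅓*7 = -7/3)
z = 28/3 (z = -4*(-7/3) = 28/3 ≈ 9.3333)
d(z, J(12)) + 178004 = (28/3)² + 178004 = 784/9 + 178004 = 1602820/9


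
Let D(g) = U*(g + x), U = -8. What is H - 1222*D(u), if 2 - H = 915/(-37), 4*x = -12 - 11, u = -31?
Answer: -13291927/37 ≈ -3.5924e+5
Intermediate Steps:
x = -23/4 (x = (-12 - 11)/4 = (1/4)*(-23) = -23/4 ≈ -5.7500)
D(g) = 46 - 8*g (D(g) = -8*(g - 23/4) = -8*(-23/4 + g) = 46 - 8*g)
H = 989/37 (H = 2 - 915/(-37) = 2 - 915*(-1)/37 = 2 - 1*(-915/37) = 2 + 915/37 = 989/37 ≈ 26.730)
H - 1222*D(u) = 989/37 - 1222*(46 - 8*(-31)) = 989/37 - 1222*(46 + 248) = 989/37 - 1222*294 = 989/37 - 359268 = -13291927/37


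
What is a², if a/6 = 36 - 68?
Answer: 36864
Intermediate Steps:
a = -192 (a = 6*(36 - 68) = 6*(-32) = -192)
a² = (-192)² = 36864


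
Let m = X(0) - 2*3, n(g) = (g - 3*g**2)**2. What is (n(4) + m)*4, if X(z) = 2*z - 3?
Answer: 7708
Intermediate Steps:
X(z) = -3 + 2*z
m = -9 (m = (-3 + 2*0) - 2*3 = (-3 + 0) - 6 = -3 - 6 = -9)
(n(4) + m)*4 = (4**2*(-1 + 3*4)**2 - 9)*4 = (16*(-1 + 12)**2 - 9)*4 = (16*11**2 - 9)*4 = (16*121 - 9)*4 = (1936 - 9)*4 = 1927*4 = 7708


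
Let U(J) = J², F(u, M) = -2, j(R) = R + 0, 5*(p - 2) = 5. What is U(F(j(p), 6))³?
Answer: 64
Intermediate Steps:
p = 3 (p = 2 + (⅕)*5 = 2 + 1 = 3)
j(R) = R
U(F(j(p), 6))³ = ((-2)²)³ = 4³ = 64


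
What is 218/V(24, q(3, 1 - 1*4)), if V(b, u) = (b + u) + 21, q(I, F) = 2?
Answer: 218/47 ≈ 4.6383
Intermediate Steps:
V(b, u) = 21 + b + u
218/V(24, q(3, 1 - 1*4)) = 218/(21 + 24 + 2) = 218/47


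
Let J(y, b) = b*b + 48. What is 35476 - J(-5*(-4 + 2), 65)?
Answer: 31203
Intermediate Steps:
J(y, b) = 48 + b² (J(y, b) = b² + 48 = 48 + b²)
35476 - J(-5*(-4 + 2), 65) = 35476 - (48 + 65²) = 35476 - (48 + 4225) = 35476 - 1*4273 = 35476 - 4273 = 31203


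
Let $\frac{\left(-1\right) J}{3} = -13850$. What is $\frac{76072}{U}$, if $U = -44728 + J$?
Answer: $- \frac{38036}{1589} \approx -23.937$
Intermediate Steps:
$J = 41550$ ($J = \left(-3\right) \left(-13850\right) = 41550$)
$U = -3178$ ($U = -44728 + 41550 = -3178$)
$\frac{76072}{U} = \frac{76072}{-3178} = 76072 \left(- \frac{1}{3178}\right) = - \frac{38036}{1589}$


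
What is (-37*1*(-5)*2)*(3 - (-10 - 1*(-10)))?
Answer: 1110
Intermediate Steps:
(-37*1*(-5)*2)*(3 - (-10 - 1*(-10))) = (-(-185)*2)*(3 - (-10 + 10)) = (-37*(-10))*(3 - 1*0) = 370*(3 + 0) = 370*3 = 1110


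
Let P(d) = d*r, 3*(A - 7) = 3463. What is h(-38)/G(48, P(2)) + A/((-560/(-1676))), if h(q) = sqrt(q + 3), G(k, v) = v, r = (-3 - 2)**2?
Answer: 364949/105 + I*sqrt(35)/50 ≈ 3475.7 + 0.11832*I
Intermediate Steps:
r = 25 (r = (-5)**2 = 25)
A = 3484/3 (A = 7 + (1/3)*3463 = 7 + 3463/3 = 3484/3 ≈ 1161.3)
P(d) = 25*d (P(d) = d*25 = 25*d)
h(q) = sqrt(3 + q)
h(-38)/G(48, P(2)) + A/((-560/(-1676))) = sqrt(3 - 38)/((25*2)) + 3484/(3*((-560/(-1676)))) = sqrt(-35)/50 + 3484/(3*((-560*(-1/1676)))) = (I*sqrt(35))*(1/50) + 3484/(3*(140/419)) = I*sqrt(35)/50 + (3484/3)*(419/140) = I*sqrt(35)/50 + 364949/105 = 364949/105 + I*sqrt(35)/50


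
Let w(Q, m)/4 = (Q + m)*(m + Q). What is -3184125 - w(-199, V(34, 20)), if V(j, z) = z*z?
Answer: -3345729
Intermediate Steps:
V(j, z) = z²
w(Q, m) = 4*(Q + m)² (w(Q, m) = 4*((Q + m)*(m + Q)) = 4*((Q + m)*(Q + m)) = 4*(Q + m)²)
-3184125 - w(-199, V(34, 20)) = -3184125 - 4*(-199 + 20²)² = -3184125 - 4*(-199 + 400)² = -3184125 - 4*201² = -3184125 - 4*40401 = -3184125 - 1*161604 = -3184125 - 161604 = -3345729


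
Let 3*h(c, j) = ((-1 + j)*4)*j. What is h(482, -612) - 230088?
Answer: 270120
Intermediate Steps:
h(c, j) = j*(-4 + 4*j)/3 (h(c, j) = (((-1 + j)*4)*j)/3 = ((-4 + 4*j)*j)/3 = (j*(-4 + 4*j))/3 = j*(-4 + 4*j)/3)
h(482, -612) - 230088 = (4/3)*(-612)*(-1 - 612) - 230088 = (4/3)*(-612)*(-613) - 230088 = 500208 - 230088 = 270120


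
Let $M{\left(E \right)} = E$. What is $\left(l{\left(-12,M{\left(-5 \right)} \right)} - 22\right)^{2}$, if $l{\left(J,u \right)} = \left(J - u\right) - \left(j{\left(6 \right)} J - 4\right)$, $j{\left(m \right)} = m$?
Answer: $2209$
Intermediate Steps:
$l{\left(J,u \right)} = 4 - u - 5 J$ ($l{\left(J,u \right)} = \left(J - u\right) - \left(6 J - 4\right) = \left(J - u\right) - \left(-4 + 6 J\right) = 4 - u - 5 J$)
$\left(l{\left(-12,M{\left(-5 \right)} \right)} - 22\right)^{2} = \left(\left(4 - -5 - -60\right) - 22\right)^{2} = \left(\left(4 + 5 + 60\right) - 22\right)^{2} = \left(69 - 22\right)^{2} = 47^{2} = 2209$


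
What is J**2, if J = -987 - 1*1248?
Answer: 4995225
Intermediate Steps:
J = -2235 (J = -987 - 1248 = -2235)
J**2 = (-2235)**2 = 4995225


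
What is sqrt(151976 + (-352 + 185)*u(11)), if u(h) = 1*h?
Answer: sqrt(150139) ≈ 387.48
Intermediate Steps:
u(h) = h
sqrt(151976 + (-352 + 185)*u(11)) = sqrt(151976 + (-352 + 185)*11) = sqrt(151976 - 167*11) = sqrt(151976 - 1837) = sqrt(150139)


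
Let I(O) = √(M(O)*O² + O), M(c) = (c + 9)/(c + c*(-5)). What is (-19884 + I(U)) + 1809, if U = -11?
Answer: -18075 + I*√66/2 ≈ -18075.0 + 4.062*I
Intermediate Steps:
M(c) = -(9 + c)/(4*c) (M(c) = (9 + c)/(c - 5*c) = (9 + c)/((-4*c)) = (9 + c)*(-1/(4*c)) = -(9 + c)/(4*c))
I(O) = √(O + O*(-9 - O)/4) (I(O) = √(((-9 - O)/(4*O))*O² + O) = √(O*(-9 - O)/4 + O) = √(O + O*(-9 - O)/4))
(-19884 + I(U)) + 1809 = (-19884 + √(-1*(-11)*(5 - 11))/2) + 1809 = (-19884 + √(-1*(-11)*(-6))/2) + 1809 = (-19884 + √(-66)/2) + 1809 = (-19884 + (I*√66)/2) + 1809 = (-19884 + I*√66/2) + 1809 = -18075 + I*√66/2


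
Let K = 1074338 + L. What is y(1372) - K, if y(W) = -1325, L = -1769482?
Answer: 693819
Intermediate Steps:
K = -695144 (K = 1074338 - 1769482 = -695144)
y(1372) - K = -1325 - 1*(-695144) = -1325 + 695144 = 693819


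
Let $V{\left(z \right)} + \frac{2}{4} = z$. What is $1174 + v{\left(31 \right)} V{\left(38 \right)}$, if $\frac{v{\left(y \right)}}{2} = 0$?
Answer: $1174$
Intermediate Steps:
$V{\left(z \right)} = - \frac{1}{2} + z$
$v{\left(y \right)} = 0$ ($v{\left(y \right)} = 2 \cdot 0 = 0$)
$1174 + v{\left(31 \right)} V{\left(38 \right)} = 1174 + 0 \left(- \frac{1}{2} + 38\right) = 1174 + 0 \cdot \frac{75}{2} = 1174 + 0 = 1174$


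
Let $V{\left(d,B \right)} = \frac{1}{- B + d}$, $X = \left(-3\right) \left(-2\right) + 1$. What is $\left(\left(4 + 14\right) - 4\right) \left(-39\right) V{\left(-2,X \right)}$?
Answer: $\frac{182}{3} \approx 60.667$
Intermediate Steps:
$X = 7$ ($X = 6 + 1 = 7$)
$V{\left(d,B \right)} = \frac{1}{d - B}$
$\left(\left(4 + 14\right) - 4\right) \left(-39\right) V{\left(-2,X \right)} = \frac{\left(\left(4 + 14\right) - 4\right) \left(-39\right)}{-2 - 7} = \frac{\left(18 - 4\right) \left(-39\right)}{-2 - 7} = \frac{14 \left(-39\right)}{-9} = \left(-546\right) \left(- \frac{1}{9}\right) = \frac{182}{3}$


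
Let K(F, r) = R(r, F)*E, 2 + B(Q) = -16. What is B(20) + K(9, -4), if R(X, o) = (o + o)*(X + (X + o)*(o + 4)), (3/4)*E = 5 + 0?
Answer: 7302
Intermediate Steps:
B(Q) = -18 (B(Q) = -2 - 16 = -18)
E = 20/3 (E = 4*(5 + 0)/3 = (4/3)*5 = 20/3 ≈ 6.6667)
R(X, o) = 2*o*(X + (4 + o)*(X + o)) (R(X, o) = (2*o)*(X + (X + o)*(4 + o)) = (2*o)*(X + (4 + o)*(X + o)) = 2*o*(X + (4 + o)*(X + o)))
K(F, r) = 40*F*(F² + 4*F + 5*r + F*r)/3 (K(F, r) = (2*F*(F² + 4*F + 5*r + r*F))*(20/3) = (2*F*(F² + 4*F + 5*r + F*r))*(20/3) = 40*F*(F² + 4*F + 5*r + F*r)/3)
B(20) + K(9, -4) = -18 + (40/3)*9*(9² + 4*9 + 5*(-4) + 9*(-4)) = -18 + (40/3)*9*(81 + 36 - 20 - 36) = -18 + (40/3)*9*61 = -18 + 7320 = 7302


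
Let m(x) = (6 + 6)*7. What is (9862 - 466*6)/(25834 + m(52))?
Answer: 3533/12959 ≈ 0.27263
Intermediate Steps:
m(x) = 84 (m(x) = 12*7 = 84)
(9862 - 466*6)/(25834 + m(52)) = (9862 - 466*6)/(25834 + 84) = (9862 - 2796)/25918 = 7066*(1/25918) = 3533/12959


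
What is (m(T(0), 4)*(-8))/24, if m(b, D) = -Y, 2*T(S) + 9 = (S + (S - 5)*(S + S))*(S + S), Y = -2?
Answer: -⅔ ≈ -0.66667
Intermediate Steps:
T(S) = -9/2 + S*(S + 2*S*(-5 + S)) (T(S) = -9/2 + ((S + (S - 5)*(S + S))*(S + S))/2 = -9/2 + ((S + (-5 + S)*(2*S))*(2*S))/2 = -9/2 + ((S + 2*S*(-5 + S))*(2*S))/2 = -9/2 + (2*S*(S + 2*S*(-5 + S)))/2 = -9/2 + S*(S + 2*S*(-5 + S)))
m(b, D) = 2 (m(b, D) = -1*(-2) = 2)
(m(T(0), 4)*(-8))/24 = (2*(-8))/24 = -16*1/24 = -⅔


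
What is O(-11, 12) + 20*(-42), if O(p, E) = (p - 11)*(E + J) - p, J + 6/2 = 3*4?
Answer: -1291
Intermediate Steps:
J = 9 (J = -3 + 3*4 = -3 + 12 = 9)
O(p, E) = -p + (-11 + p)*(9 + E) (O(p, E) = (p - 11)*(E + 9) - p = (-11 + p)*(9 + E) - p = -p + (-11 + p)*(9 + E))
O(-11, 12) + 20*(-42) = (-99 - 11*12 + 8*(-11) + 12*(-11)) + 20*(-42) = (-99 - 132 - 88 - 132) - 840 = -451 - 840 = -1291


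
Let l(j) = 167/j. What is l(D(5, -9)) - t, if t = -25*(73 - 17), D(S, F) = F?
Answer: 12433/9 ≈ 1381.4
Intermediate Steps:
t = -1400 (t = -25*56 = -1400)
l(D(5, -9)) - t = 167/(-9) - 1*(-1400) = 167*(-⅑) + 1400 = -167/9 + 1400 = 12433/9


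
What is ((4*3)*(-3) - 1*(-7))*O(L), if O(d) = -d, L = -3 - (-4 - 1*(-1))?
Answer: 0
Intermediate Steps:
L = 0 (L = -3 - (-4 + 1) = -3 - 1*(-3) = -3 + 3 = 0)
((4*3)*(-3) - 1*(-7))*O(L) = ((4*3)*(-3) - 1*(-7))*(-1*0) = (12*(-3) + 7)*0 = (-36 + 7)*0 = -29*0 = 0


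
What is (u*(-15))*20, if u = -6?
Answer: 1800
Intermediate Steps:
(u*(-15))*20 = -6*(-15)*20 = 90*20 = 1800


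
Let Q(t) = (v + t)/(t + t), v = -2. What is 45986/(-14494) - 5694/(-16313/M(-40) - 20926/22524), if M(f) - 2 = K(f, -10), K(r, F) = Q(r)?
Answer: -122055795482863/53263544060741 ≈ -2.2915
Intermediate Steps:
Q(t) = (-2 + t)/(2*t) (Q(t) = (-2 + t)/(t + t) = (-2 + t)/((2*t)) = (-2 + t)*(1/(2*t)) = (-2 + t)/(2*t))
K(r, F) = (-2 + r)/(2*r)
M(f) = 2 + (-2 + f)/(2*f)
45986/(-14494) - 5694/(-16313/M(-40) - 20926/22524) = 45986/(-14494) - 5694/(-16313/(5/2 - 1/(-40)) - 20926/22524) = 45986*(-1/14494) - 5694/(-16313/(5/2 - 1*(-1/40)) - 20926*1/22524) = -22993/7247 - 5694/(-16313/(5/2 + 1/40) - 10463/11262) = -22993/7247 - 5694/(-16313/101/40 - 10463/11262) = -22993/7247 - 5694/(-16313*40/101 - 10463/11262) = -22993/7247 - 5694/(-652520/101 - 10463/11262) = -22993/7247 - 5694/(-7349737003/1137462) = -22993/7247 - 5694*(-1137462/7349737003) = -22993/7247 + 6476708628/7349737003 = -122055795482863/53263544060741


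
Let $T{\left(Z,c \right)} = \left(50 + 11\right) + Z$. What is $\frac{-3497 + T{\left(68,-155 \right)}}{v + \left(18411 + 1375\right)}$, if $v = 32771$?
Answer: $- \frac{3368}{52557} \approx -0.064083$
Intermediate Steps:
$T{\left(Z,c \right)} = 61 + Z$
$\frac{-3497 + T{\left(68,-155 \right)}}{v + \left(18411 + 1375\right)} = \frac{-3497 + \left(61 + 68\right)}{32771 + \left(18411 + 1375\right)} = \frac{-3497 + 129}{32771 + 19786} = - \frac{3368}{52557}$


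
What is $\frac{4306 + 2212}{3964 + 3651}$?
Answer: $\frac{6518}{7615} \approx 0.85594$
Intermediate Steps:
$\frac{4306 + 2212}{3964 + 3651} = \frac{6518}{7615}$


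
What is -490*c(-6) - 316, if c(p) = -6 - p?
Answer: -316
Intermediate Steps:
-490*c(-6) - 316 = -490*(-6 - 1*(-6)) - 316 = -490*(-6 + 6) - 316 = -490*0 - 316 = 0 - 316 = -316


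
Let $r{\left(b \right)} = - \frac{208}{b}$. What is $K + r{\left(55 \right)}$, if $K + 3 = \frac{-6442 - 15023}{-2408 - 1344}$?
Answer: $- \frac{218921}{206360} \approx -1.0609$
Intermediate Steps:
$K = \frac{10209}{3752}$ ($K = -3 + \frac{-6442 - 15023}{-2408 - 1344} = -3 - \frac{21465}{-3752} = -3 - - \frac{21465}{3752} = -3 + \frac{21465}{3752} = \frac{10209}{3752} \approx 2.7209$)
$K + r{\left(55 \right)} = \frac{10209}{3752} - \frac{208}{55} = - \frac{218921}{206360}$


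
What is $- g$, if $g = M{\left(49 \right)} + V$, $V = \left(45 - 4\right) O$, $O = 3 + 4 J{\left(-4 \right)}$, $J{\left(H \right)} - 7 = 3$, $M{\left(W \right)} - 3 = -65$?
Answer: $-1701$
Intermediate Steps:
$M{\left(W \right)} = -62$ ($M{\left(W \right)} = 3 - 65 = -62$)
$J{\left(H \right)} = 10$ ($J{\left(H \right)} = 7 + 3 = 10$)
$O = 43$ ($O = 3 + 4 \cdot 10 = 3 + 40 = 43$)
$V = 1763$ ($V = \left(45 - 4\right) 43 = 41 \cdot 43 = 1763$)
$g = 1701$ ($g = -62 + 1763 = 1701$)
$- g = \left(-1\right) 1701 = -1701$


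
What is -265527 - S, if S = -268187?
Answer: 2660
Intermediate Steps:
-265527 - S = -265527 - 1*(-268187) = -265527 + 268187 = 2660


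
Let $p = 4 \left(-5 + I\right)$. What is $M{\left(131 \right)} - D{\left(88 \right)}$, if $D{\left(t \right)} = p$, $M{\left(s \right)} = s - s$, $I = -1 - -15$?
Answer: $-36$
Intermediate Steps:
$I = 14$ ($I = -1 + 15 = 14$)
$M{\left(s \right)} = 0$
$p = 36$ ($p = 4 \left(-5 + 14\right) = 4 \cdot 9 = 36$)
$D{\left(t \right)} = 36$
$M{\left(131 \right)} - D{\left(88 \right)} = 0 - 36 = -36$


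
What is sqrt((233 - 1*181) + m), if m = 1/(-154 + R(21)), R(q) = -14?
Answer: sqrt(366870)/84 ≈ 7.2107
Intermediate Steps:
m = -1/168 (m = 1/(-154 - 14) = 1/(-168) = -1/168 ≈ -0.0059524)
sqrt((233 - 1*181) + m) = sqrt((233 - 1*181) - 1/168) = sqrt((233 - 181) - 1/168) = sqrt(52 - 1/168) = sqrt(8735/168) = sqrt(366870)/84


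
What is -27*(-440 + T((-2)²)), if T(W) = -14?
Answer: 12258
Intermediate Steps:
-27*(-440 + T((-2)²)) = -27*(-440 - 14) = -27*(-454) = 12258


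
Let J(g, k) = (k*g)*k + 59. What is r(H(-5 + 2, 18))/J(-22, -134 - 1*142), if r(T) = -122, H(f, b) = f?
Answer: 122/1675813 ≈ 7.2800e-5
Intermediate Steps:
J(g, k) = 59 + g*k² (J(g, k) = (g*k)*k + 59 = g*k² + 59 = 59 + g*k²)
r(H(-5 + 2, 18))/J(-22, -134 - 1*142) = -122/(59 - 22*(-134 - 1*142)²) = -122/(59 - 22*(-134 - 142)²) = -122/(59 - 22*(-276)²) = -122/(59 - 22*76176) = -122/(59 - 1675872) = -122/(-1675813) = -122*(-1/1675813) = 122/1675813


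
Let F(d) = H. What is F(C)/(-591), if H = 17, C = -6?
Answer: -17/591 ≈ -0.028765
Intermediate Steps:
F(d) = 17
F(C)/(-591) = 17/(-591) = 17*(-1/591) = -17/591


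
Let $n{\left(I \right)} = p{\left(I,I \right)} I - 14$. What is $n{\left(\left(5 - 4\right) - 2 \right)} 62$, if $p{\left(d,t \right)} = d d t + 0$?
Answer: $-806$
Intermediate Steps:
$p{\left(d,t \right)} = t d^{2}$ ($p{\left(d,t \right)} = d^{2} t + 0 = t d^{2} + 0 = t d^{2}$)
$n{\left(I \right)} = -14 + I^{4}$ ($n{\left(I \right)} = I I^{2} I - 14 = I^{3} I - 14 = I^{4} - 14 = -14 + I^{4}$)
$n{\left(\left(5 - 4\right) - 2 \right)} 62 = \left(-14 + \left(\left(5 - 4\right) - 2\right)^{4}\right) 62 = \left(-14 + \left(1 - 2\right)^{4}\right) 62 = \left(-14 + \left(-1\right)^{4}\right) 62 = \left(-14 + 1\right) 62 = \left(-13\right) 62 = -806$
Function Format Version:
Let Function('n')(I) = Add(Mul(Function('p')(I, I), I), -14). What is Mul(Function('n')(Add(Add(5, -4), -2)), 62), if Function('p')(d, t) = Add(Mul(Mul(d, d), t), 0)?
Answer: -806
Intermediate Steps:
Function('p')(d, t) = Mul(t, Pow(d, 2)) (Function('p')(d, t) = Add(Mul(Pow(d, 2), t), 0) = Add(Mul(t, Pow(d, 2)), 0) = Mul(t, Pow(d, 2)))
Function('n')(I) = Add(-14, Pow(I, 4)) (Function('n')(I) = Add(Mul(Mul(I, Pow(I, 2)), I), -14) = Add(Mul(Pow(I, 3), I), -14) = Add(Pow(I, 4), -14) = Add(-14, Pow(I, 4)))
Mul(Function('n')(Add(Add(5, -4), -2)), 62) = Mul(Add(-14, Pow(Add(Add(5, -4), -2), 4)), 62) = Mul(Add(-14, Pow(Add(1, -2), 4)), 62) = Mul(Add(-14, Pow(-1, 4)), 62) = Mul(Add(-14, 1), 62) = Mul(-13, 62) = -806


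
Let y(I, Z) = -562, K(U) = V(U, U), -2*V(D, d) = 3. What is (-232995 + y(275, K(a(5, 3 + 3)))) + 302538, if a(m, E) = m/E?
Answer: 68981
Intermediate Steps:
V(D, d) = -3/2 (V(D, d) = -½*3 = -3/2)
K(U) = -3/2
(-232995 + y(275, K(a(5, 3 + 3)))) + 302538 = (-232995 - 562) + 302538 = -233557 + 302538 = 68981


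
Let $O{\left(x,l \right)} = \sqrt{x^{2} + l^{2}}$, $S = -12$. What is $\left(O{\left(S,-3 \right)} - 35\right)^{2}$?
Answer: $1378 - 210 \sqrt{17} \approx 512.15$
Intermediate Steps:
$O{\left(x,l \right)} = \sqrt{l^{2} + x^{2}}$
$\left(O{\left(S,-3 \right)} - 35\right)^{2} = \left(\sqrt{\left(-3\right)^{2} + \left(-12\right)^{2}} - 35\right)^{2} = \left(\sqrt{9 + 144} - 35\right)^{2} = \left(\sqrt{153} - 35\right)^{2} = \left(3 \sqrt{17} - 35\right)^{2} = \left(-35 + 3 \sqrt{17}\right)^{2}$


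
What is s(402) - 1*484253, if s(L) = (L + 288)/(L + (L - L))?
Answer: -32444836/67 ≈ -4.8425e+5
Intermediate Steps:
s(L) = (288 + L)/L (s(L) = (288 + L)/(L + 0) = (288 + L)/L)
s(402) - 1*484253 = (288 + 402)/402 - 1*484253 = (1/402)*690 - 484253 = 115/67 - 484253 = -32444836/67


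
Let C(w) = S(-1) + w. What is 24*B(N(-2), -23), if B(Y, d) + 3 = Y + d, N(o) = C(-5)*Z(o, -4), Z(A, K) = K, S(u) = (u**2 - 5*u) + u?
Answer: -624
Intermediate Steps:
S(u) = u**2 - 4*u
C(w) = 5 + w (C(w) = -(-4 - 1) + w = -1*(-5) + w = 5 + w)
N(o) = 0 (N(o) = (5 - 5)*(-4) = 0*(-4) = 0)
B(Y, d) = -3 + Y + d (B(Y, d) = -3 + (Y + d) = -3 + Y + d)
24*B(N(-2), -23) = 24*(-3 + 0 - 23) = 24*(-26) = -624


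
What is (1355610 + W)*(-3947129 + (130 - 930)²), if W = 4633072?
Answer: -19805343913978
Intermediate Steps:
(1355610 + W)*(-3947129 + (130 - 930)²) = (1355610 + 4633072)*(-3947129 + (130 - 930)²) = 5988682*(-3947129 + (-800)²) = 5988682*(-3947129 + 640000) = 5988682*(-3307129) = -19805343913978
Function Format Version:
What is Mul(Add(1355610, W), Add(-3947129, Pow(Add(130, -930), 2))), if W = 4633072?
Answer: -19805343913978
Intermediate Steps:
Mul(Add(1355610, W), Add(-3947129, Pow(Add(130, -930), 2))) = Mul(Add(1355610, 4633072), Add(-3947129, Pow(Add(130, -930), 2))) = Mul(5988682, Add(-3947129, Pow(-800, 2))) = Mul(5988682, Add(-3947129, 640000)) = Mul(5988682, -3307129) = -19805343913978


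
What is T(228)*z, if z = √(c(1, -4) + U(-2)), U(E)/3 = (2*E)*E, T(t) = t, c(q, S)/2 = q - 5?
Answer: 912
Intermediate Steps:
c(q, S) = -10 + 2*q (c(q, S) = 2*(q - 5) = 2*(-5 + q) = -10 + 2*q)
U(E) = 6*E² (U(E) = 3*((2*E)*E) = 3*(2*E²) = 6*E²)
z = 4 (z = √((-10 + 2*1) + 6*(-2)²) = √((-10 + 2) + 6*4) = √(-8 + 24) = √16 = 4)
T(228)*z = 228*4 = 912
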